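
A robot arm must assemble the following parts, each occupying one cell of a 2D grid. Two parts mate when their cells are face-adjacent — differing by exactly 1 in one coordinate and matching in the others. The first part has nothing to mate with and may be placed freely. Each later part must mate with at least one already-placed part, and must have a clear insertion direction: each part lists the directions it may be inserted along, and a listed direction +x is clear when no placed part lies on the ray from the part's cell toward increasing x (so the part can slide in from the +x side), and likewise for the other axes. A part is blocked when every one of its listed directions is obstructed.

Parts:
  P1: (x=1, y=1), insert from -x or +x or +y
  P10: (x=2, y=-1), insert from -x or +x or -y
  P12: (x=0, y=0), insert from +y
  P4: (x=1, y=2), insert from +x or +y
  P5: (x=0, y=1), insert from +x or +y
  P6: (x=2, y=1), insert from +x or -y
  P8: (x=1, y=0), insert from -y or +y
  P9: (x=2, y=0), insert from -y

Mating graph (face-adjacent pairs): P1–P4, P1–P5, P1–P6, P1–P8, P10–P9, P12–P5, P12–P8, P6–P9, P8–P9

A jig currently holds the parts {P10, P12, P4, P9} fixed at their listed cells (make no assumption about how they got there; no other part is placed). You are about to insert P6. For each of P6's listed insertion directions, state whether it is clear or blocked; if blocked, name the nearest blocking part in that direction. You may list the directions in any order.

+x: clear; -y: blocked by P9

+x: ray from P6(2, 1) has no placed part ⇒ clear
-y: nearest on ray is P9@(2, 0) ⇒ blocked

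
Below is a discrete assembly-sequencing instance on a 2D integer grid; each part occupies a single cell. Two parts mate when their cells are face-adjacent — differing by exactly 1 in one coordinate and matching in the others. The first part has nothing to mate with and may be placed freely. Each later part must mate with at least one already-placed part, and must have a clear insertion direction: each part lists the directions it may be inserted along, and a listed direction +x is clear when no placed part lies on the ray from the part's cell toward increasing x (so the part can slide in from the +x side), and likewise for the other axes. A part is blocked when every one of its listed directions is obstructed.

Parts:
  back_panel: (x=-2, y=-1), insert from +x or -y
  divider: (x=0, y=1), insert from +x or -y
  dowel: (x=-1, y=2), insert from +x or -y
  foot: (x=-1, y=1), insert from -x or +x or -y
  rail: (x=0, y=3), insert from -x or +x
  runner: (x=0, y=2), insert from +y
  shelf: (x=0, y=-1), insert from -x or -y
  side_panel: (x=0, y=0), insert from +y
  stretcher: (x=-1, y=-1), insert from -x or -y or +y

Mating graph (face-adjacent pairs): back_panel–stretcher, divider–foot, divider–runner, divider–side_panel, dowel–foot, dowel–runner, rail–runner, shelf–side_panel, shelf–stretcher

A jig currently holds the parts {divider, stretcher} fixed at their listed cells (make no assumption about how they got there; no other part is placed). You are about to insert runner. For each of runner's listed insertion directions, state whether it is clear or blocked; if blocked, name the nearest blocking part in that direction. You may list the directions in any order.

+y: ray from runner(0, 2) has no placed part ⇒ clear

+y: clear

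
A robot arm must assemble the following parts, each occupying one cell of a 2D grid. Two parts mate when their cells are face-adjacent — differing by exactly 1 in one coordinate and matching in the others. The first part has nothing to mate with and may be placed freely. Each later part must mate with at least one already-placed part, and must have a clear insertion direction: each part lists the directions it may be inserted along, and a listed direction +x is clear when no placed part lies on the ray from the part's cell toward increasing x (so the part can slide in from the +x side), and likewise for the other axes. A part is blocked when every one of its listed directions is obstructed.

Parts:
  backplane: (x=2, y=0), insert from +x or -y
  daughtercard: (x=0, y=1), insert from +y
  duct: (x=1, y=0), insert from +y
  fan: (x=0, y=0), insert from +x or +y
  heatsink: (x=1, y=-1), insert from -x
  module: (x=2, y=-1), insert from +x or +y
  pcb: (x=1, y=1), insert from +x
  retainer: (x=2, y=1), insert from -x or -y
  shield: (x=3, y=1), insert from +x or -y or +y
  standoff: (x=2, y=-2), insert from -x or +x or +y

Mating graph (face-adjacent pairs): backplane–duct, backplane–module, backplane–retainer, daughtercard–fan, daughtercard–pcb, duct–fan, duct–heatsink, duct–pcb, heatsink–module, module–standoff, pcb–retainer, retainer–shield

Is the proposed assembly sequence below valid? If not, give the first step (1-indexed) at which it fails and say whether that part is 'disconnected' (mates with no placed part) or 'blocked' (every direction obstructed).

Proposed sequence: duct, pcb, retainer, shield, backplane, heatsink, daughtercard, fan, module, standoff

1. duct@(1, 0) [+y clear] — {duct}
2. pcb@(1, 1) [+x clear] — {duct, pcb}
3. retainer@(2, 1) [-y clear] — {duct, pcb, retainer}
4. shield@(3, 1) [+x clear] — {duct, pcb, retainer, shield}
5. backplane@(2, 0) [+x clear] — {backplane, duct, pcb, retainer, shield}
6. heatsink@(1, -1) [-x clear] — {backplane, duct, heatsink, pcb, retainer, shield}
7. daughtercard@(0, 1) [+y clear] — {backplane, daughtercard, duct, heatsink, pcb, retainer, shield}
8. fan@(0, 0) — +x/+y all obstructed ⇒ blocked

Invalid at step 8 (blocked)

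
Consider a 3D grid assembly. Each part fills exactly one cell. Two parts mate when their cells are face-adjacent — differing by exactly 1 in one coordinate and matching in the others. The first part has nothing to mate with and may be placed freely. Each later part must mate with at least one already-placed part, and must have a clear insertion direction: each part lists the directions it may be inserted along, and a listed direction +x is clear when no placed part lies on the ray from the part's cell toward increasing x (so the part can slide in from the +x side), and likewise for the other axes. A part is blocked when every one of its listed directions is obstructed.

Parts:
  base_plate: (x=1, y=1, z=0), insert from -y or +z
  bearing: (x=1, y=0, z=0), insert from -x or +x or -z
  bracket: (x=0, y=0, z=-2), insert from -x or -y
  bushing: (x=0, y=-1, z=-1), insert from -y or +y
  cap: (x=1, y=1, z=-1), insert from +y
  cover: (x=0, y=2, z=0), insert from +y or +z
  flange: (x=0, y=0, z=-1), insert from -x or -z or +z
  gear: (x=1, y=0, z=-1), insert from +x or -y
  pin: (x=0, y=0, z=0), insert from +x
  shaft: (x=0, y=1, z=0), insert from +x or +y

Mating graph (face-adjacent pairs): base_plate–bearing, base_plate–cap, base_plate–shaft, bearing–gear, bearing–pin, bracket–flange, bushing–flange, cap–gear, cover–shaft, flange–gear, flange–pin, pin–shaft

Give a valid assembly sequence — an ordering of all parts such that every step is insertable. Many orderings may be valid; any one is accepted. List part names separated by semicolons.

1. flange@(0, 0, -1) [-x clear] — {flange}
2. bushing@(0, -1, -1) [-y clear] — {bushing, flange}
3. bracket@(0, 0, -2) [-x clear] — {bracket, bushing, flange}
4. gear@(1, 0, -1) [+x clear] — {bracket, bushing, flange, gear}
5. cap@(1, 1, -1) [+y clear] — {bracket, bushing, cap, flange, gear}
6. pin@(0, 0, 0) [+x clear] — {bracket, bushing, cap, flange, gear, pin}
7. bearing@(1, 0, 0) [+x clear] — {bearing, bracket, bushing, cap, flange, gear, pin}
8. shaft@(0, 1, 0) [+x clear] — {bearing, bracket, bushing, cap, flange, gear, pin, shaft}
9. cover@(0, 2, 0) [+y clear] — {bearing, bracket, bushing, cap, cover, flange, gear, pin, shaft}
10. base_plate@(1, 1, 0) [+z clear] — {base_plate, bearing, bracket, bushing, cap, cover, flange, gear, pin, shaft}

flange; bushing; bracket; gear; cap; pin; bearing; shaft; cover; base_plate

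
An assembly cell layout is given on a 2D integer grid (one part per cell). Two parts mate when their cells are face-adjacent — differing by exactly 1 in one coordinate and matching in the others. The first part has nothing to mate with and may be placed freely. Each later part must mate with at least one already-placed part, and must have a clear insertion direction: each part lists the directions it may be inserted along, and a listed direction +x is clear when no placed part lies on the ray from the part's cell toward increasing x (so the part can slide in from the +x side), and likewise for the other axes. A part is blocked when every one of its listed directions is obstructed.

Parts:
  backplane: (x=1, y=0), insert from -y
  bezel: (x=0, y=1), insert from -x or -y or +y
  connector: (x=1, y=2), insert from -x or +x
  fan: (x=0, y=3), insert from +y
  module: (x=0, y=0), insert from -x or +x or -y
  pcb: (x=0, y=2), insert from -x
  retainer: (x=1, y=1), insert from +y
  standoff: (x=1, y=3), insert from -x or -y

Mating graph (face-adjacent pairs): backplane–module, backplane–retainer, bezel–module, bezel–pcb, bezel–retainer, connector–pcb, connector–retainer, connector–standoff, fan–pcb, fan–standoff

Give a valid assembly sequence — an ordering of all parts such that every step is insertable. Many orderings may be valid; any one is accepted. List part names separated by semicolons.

1. retainer@(1, 1) [+y clear] — {retainer}
2. bezel@(0, 1) [-x clear] — {bezel, retainer}
3. backplane@(1, 0) [-y clear] — {backplane, bezel, retainer}
4. module@(0, 0) [-x clear] — {backplane, bezel, module, retainer}
5. connector@(1, 2) [-x clear] — {backplane, bezel, connector, module, retainer}
6. standoff@(1, 3) [-x clear] — {backplane, bezel, connector, module, retainer, standoff}
7. fan@(0, 3) [+y clear] — {backplane, bezel, connector, fan, module, retainer, standoff}
8. pcb@(0, 2) [-x clear] — {backplane, bezel, connector, fan, module, pcb, retainer, standoff}

retainer; bezel; backplane; module; connector; standoff; fan; pcb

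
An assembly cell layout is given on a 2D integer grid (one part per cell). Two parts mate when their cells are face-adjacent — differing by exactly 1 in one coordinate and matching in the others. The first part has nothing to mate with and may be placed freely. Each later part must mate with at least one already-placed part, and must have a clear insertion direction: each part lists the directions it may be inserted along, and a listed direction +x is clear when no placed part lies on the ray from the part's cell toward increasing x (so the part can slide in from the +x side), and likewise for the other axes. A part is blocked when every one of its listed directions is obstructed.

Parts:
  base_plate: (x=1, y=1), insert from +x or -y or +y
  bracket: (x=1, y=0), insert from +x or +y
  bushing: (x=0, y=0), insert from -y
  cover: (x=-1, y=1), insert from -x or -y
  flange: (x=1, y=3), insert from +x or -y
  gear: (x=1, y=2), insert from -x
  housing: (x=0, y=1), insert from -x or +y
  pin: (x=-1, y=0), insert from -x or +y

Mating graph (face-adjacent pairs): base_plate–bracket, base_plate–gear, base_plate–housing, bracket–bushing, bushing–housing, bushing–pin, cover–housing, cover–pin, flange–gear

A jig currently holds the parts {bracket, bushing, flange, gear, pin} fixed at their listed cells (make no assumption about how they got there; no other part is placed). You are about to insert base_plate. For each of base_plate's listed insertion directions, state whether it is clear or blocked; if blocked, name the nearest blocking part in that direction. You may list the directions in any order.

+x: ray from base_plate(1, 1) has no placed part ⇒ clear
-y: nearest on ray is bracket@(1, 0) ⇒ blocked
+y: nearest on ray is gear@(1, 2) ⇒ blocked

+x: clear; +y: blocked by gear; -y: blocked by bracket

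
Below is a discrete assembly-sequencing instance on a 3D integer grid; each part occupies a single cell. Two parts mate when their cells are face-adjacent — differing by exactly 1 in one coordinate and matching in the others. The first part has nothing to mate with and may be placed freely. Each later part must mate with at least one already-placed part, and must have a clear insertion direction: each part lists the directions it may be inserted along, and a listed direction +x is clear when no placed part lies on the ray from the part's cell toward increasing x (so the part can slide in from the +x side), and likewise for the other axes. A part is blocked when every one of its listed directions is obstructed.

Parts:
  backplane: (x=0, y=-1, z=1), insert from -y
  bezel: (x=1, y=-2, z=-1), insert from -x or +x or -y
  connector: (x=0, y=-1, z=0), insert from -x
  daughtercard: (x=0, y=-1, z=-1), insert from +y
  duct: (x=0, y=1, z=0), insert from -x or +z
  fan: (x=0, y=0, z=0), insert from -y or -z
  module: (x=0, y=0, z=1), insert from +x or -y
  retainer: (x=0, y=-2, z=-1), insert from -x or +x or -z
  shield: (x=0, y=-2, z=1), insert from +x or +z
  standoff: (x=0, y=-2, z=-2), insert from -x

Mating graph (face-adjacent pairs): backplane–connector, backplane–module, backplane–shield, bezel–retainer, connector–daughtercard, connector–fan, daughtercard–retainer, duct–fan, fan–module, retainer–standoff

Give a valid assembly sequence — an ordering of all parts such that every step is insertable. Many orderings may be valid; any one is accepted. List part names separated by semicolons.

module; fan; connector; daughtercard; retainer; bezel; standoff; duct; backplane; shield

1. module@(0, 0, 1) [+x clear] — {module}
2. fan@(0, 0, 0) [-y clear] — {fan, module}
3. connector@(0, -1, 0) [-x clear] — {connector, fan, module}
4. daughtercard@(0, -1, -1) [+y clear] — {connector, daughtercard, fan, module}
5. retainer@(0, -2, -1) [-x clear] — {connector, daughtercard, fan, module, retainer}
6. bezel@(1, -2, -1) [+x clear] — {bezel, connector, daughtercard, fan, module, retainer}
7. standoff@(0, -2, -2) [-x clear] — {bezel, connector, daughtercard, fan, module, retainer, standoff}
8. duct@(0, 1, 0) [-x clear] — {bezel, connector, daughtercard, duct, fan, module, retainer, standoff}
9. backplane@(0, -1, 1) [-y clear] — {backplane, bezel, connector, daughtercard, duct, fan, module, retainer, standoff}
10. shield@(0, -2, 1) [+x clear] — {backplane, bezel, connector, daughtercard, duct, fan, module, retainer, shield, standoff}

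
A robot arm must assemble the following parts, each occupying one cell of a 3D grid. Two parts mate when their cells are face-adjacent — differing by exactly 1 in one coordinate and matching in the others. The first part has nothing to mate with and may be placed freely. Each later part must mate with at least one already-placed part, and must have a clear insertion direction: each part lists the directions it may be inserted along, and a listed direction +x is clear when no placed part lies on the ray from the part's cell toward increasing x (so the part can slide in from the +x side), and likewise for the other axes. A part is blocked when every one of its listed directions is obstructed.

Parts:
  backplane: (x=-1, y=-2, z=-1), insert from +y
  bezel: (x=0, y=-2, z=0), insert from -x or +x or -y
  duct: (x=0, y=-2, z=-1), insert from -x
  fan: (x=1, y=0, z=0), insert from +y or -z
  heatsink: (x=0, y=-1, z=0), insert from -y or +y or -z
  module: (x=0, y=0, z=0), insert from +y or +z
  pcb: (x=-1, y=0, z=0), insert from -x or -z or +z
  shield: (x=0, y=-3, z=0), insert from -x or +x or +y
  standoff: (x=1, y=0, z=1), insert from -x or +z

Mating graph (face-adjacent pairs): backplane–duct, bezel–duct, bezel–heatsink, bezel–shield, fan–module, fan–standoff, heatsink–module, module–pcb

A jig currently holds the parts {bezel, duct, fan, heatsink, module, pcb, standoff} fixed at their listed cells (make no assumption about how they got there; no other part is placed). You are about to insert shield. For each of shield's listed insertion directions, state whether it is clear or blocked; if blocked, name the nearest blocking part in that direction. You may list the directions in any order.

+x: clear; +y: blocked by bezel; -x: clear

-x: ray from shield(0, -3, 0) has no placed part ⇒ clear
+x: ray from shield(0, -3, 0) has no placed part ⇒ clear
+y: nearest on ray is bezel@(0, -2, 0) ⇒ blocked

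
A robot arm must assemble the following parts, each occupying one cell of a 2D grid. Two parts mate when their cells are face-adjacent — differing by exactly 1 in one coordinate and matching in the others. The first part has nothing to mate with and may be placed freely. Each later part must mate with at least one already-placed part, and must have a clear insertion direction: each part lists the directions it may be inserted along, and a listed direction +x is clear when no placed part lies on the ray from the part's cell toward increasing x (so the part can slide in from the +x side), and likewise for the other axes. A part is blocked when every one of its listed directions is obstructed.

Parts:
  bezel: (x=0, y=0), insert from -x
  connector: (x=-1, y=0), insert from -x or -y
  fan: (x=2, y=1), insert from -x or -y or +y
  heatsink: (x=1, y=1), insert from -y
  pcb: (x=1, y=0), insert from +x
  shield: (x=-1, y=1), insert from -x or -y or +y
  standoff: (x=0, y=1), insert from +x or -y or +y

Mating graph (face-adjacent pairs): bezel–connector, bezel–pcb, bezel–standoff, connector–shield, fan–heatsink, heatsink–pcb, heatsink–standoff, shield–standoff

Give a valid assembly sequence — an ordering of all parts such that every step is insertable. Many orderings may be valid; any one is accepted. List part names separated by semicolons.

1. bezel@(0, 0) [-x clear] — {bezel}
2. standoff@(0, 1) [+x clear] — {bezel, standoff}
3. shield@(-1, 1) [-x clear] — {bezel, shield, standoff}
4. connector@(-1, 0) [-x clear] — {bezel, connector, shield, standoff}
5. heatsink@(1, 1) [-y clear] — {bezel, connector, heatsink, shield, standoff}
6. pcb@(1, 0) [+x clear] — {bezel, connector, heatsink, pcb, shield, standoff}
7. fan@(2, 1) [-y clear] — {bezel, connector, fan, heatsink, pcb, shield, standoff}

bezel; standoff; shield; connector; heatsink; pcb; fan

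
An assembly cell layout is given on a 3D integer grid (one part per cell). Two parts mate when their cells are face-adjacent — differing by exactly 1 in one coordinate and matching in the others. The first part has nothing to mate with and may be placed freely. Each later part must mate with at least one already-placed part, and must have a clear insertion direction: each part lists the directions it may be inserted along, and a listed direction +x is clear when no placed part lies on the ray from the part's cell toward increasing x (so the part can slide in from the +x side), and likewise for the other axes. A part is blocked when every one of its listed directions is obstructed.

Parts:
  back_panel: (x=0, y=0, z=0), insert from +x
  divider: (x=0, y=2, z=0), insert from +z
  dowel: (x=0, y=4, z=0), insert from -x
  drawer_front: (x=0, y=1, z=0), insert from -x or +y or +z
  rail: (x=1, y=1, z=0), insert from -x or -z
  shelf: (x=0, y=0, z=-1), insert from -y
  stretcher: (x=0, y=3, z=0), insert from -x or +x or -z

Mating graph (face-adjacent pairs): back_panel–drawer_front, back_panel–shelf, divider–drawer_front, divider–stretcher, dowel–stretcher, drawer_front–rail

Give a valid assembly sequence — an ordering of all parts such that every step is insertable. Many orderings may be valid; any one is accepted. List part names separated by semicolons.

stretcher; dowel; divider; drawer_front; rail; back_panel; shelf

1. stretcher@(0, 3, 0) [-x clear] — {stretcher}
2. dowel@(0, 4, 0) [-x clear] — {dowel, stretcher}
3. divider@(0, 2, 0) [+z clear] — {divider, dowel, stretcher}
4. drawer_front@(0, 1, 0) [-x clear] — {divider, dowel, drawer_front, stretcher}
5. rail@(1, 1, 0) [-z clear] — {divider, dowel, drawer_front, rail, stretcher}
6. back_panel@(0, 0, 0) [+x clear] — {back_panel, divider, dowel, drawer_front, rail, stretcher}
7. shelf@(0, 0, -1) [-y clear] — {back_panel, divider, dowel, drawer_front, rail, shelf, stretcher}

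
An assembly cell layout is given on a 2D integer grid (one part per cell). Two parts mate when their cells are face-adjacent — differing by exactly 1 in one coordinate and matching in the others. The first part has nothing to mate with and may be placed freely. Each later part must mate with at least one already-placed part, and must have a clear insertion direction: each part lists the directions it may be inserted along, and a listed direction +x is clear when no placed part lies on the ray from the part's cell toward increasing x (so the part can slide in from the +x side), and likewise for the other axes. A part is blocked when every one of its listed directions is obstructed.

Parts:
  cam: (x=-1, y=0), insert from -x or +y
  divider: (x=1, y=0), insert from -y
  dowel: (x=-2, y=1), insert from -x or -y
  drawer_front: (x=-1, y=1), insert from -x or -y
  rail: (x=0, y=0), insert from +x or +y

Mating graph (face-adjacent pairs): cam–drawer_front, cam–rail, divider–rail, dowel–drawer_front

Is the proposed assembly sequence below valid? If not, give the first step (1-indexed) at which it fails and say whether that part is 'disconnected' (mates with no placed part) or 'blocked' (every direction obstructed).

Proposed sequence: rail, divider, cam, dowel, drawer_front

1. rail@(0, 0) [+x clear] — {rail}
2. divider@(1, 0) [-y clear] — {divider, rail}
3. cam@(-1, 0) [-x clear] — {cam, divider, rail}
4. dowel@(-2, 1) — no placed neighbour ⇒ disconnected

Invalid at step 4 (disconnected)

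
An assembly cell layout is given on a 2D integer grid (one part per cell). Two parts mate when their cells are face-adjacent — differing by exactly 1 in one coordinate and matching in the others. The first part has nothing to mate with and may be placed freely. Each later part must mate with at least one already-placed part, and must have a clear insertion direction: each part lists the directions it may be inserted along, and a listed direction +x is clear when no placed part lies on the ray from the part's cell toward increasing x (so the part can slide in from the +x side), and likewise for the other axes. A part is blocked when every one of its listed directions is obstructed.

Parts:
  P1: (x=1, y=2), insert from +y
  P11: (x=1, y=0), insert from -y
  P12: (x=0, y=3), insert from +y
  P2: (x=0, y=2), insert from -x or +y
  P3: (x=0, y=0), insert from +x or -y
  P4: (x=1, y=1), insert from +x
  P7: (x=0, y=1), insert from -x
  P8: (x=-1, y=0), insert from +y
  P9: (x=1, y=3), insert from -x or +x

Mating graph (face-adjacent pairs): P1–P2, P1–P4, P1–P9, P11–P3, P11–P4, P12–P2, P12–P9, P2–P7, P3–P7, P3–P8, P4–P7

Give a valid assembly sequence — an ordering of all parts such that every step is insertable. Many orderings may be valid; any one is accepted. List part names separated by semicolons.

P11; P3; P7; P4; P2; P1; P9; P12; P8

1. P11@(1, 0) [-y clear] — {P11}
2. P3@(0, 0) [-y clear] — {P11, P3}
3. P7@(0, 1) [-x clear] — {P11, P3, P7}
4. P4@(1, 1) [+x clear] — {P11, P3, P4, P7}
5. P2@(0, 2) [-x clear] — {P11, P2, P3, P4, P7}
6. P1@(1, 2) [+y clear] — {P1, P11, P2, P3, P4, P7}
7. P9@(1, 3) [-x clear] — {P1, P11, P2, P3, P4, P7, P9}
8. P12@(0, 3) [+y clear] — {P1, P11, P12, P2, P3, P4, P7, P9}
9. P8@(-1, 0) [+y clear] — {P1, P11, P12, P2, P3, P4, P7, P8, P9}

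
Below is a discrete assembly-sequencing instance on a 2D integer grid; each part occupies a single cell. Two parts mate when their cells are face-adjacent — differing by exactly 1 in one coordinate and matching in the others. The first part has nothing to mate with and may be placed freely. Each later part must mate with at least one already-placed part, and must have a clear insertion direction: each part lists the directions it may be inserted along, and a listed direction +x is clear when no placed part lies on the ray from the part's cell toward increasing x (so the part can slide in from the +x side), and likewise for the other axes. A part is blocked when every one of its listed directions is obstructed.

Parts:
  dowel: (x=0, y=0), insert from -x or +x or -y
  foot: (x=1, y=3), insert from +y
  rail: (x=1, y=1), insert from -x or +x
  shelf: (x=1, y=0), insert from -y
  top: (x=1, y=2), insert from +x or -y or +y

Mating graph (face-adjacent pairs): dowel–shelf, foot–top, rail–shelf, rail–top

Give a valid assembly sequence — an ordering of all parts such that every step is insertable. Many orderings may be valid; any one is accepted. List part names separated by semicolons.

foot; top; rail; shelf; dowel

1. foot@(1, 3) [+y clear] — {foot}
2. top@(1, 2) [+x clear] — {foot, top}
3. rail@(1, 1) [-x clear] — {foot, rail, top}
4. shelf@(1, 0) [-y clear] — {foot, rail, shelf, top}
5. dowel@(0, 0) [-x clear] — {dowel, foot, rail, shelf, top}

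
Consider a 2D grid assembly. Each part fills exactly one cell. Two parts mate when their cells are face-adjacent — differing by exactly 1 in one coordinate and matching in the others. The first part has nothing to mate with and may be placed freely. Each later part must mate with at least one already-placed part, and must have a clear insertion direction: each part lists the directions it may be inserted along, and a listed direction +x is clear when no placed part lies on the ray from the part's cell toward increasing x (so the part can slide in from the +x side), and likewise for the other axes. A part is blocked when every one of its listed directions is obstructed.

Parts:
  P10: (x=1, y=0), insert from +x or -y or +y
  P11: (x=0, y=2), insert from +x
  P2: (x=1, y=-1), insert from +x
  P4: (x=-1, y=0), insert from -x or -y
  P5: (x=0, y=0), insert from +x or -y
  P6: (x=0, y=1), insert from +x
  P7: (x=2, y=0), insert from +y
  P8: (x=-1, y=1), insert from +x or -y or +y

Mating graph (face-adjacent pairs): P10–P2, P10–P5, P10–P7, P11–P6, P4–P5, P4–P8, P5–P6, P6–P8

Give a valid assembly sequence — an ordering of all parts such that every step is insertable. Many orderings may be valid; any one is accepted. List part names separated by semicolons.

P5; P6; P11; P8; P10; P2; P7; P4

1. P5@(0, 0) [+x clear] — {P5}
2. P6@(0, 1) [+x clear] — {P5, P6}
3. P11@(0, 2) [+x clear] — {P11, P5, P6}
4. P8@(-1, 1) [-y clear] — {P11, P5, P6, P8}
5. P10@(1, 0) [+x clear] — {P10, P11, P5, P6, P8}
6. P2@(1, -1) [+x clear] — {P10, P11, P2, P5, P6, P8}
7. P7@(2, 0) [+y clear] — {P10, P11, P2, P5, P6, P7, P8}
8. P4@(-1, 0) [-x clear] — {P10, P11, P2, P4, P5, P6, P7, P8}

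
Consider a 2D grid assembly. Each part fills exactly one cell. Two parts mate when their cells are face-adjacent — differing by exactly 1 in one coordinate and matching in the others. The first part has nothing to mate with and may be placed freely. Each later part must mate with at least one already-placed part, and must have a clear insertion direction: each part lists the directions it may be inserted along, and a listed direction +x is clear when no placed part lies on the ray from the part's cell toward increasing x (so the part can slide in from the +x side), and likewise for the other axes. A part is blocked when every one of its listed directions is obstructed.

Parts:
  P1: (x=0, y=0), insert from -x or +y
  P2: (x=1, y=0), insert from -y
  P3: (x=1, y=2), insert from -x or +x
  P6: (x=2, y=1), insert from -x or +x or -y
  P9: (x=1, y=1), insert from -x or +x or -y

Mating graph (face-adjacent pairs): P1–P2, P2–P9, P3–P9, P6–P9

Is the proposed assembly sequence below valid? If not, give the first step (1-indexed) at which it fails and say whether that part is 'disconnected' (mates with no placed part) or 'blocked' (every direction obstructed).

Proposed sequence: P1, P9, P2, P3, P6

Invalid at step 2 (disconnected)

1. P1@(0, 0) [-x clear] — {P1}
2. P9@(1, 1) — no placed neighbour ⇒ disconnected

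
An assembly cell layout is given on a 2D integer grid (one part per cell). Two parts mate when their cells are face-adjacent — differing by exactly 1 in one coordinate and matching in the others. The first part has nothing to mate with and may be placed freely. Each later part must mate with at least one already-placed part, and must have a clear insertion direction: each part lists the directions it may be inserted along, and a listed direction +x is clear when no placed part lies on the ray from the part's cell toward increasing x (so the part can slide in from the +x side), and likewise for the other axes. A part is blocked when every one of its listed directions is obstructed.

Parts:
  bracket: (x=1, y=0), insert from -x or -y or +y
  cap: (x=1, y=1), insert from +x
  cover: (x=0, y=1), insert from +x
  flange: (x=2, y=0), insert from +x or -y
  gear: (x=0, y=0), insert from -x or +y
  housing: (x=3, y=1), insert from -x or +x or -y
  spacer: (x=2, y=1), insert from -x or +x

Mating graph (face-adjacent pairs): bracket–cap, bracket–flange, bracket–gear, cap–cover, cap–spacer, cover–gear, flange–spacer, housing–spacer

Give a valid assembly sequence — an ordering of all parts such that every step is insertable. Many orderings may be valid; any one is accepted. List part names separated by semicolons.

1. bracket@(1, 0) [-x clear] — {bracket}
2. flange@(2, 0) [+x clear] — {bracket, flange}
3. gear@(0, 0) [-x clear] — {bracket, flange, gear}
4. cover@(0, 1) [+x clear] — {bracket, cover, flange, gear}
5. cap@(1, 1) [+x clear] — {bracket, cap, cover, flange, gear}
6. spacer@(2, 1) [+x clear] — {bracket, cap, cover, flange, gear, spacer}
7. housing@(3, 1) [+x clear] — {bracket, cap, cover, flange, gear, housing, spacer}

bracket; flange; gear; cover; cap; spacer; housing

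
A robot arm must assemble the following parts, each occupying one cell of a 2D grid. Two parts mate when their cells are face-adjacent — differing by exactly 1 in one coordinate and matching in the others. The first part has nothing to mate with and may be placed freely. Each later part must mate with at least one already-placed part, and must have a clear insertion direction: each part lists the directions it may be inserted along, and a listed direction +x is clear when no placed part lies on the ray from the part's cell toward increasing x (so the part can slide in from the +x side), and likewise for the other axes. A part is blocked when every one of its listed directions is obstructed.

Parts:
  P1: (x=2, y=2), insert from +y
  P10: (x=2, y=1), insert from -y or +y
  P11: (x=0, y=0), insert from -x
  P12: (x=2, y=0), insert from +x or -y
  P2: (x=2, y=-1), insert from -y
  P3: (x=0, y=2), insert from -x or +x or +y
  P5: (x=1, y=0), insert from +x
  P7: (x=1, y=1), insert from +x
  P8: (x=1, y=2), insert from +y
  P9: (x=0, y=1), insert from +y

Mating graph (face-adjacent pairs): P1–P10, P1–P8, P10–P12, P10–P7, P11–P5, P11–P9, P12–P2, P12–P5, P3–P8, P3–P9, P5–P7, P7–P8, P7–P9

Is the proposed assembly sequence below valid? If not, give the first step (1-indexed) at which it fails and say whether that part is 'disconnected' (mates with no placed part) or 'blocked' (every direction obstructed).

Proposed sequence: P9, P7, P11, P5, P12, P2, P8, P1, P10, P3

Invalid at step 9 (blocked)

1. P9@(0, 1) [+y clear] — {P9}
2. P7@(1, 1) [+x clear] — {P7, P9}
3. P11@(0, 0) [-x clear] — {P11, P7, P9}
4. P5@(1, 0) [+x clear] — {P11, P5, P7, P9}
5. P12@(2, 0) [+x clear] — {P11, P12, P5, P7, P9}
6. P2@(2, -1) [-y clear] — {P11, P12, P2, P5, P7, P9}
7. P8@(1, 2) [+y clear] — {P11, P12, P2, P5, P7, P8, P9}
8. P1@(2, 2) [+y clear] — {P1, P11, P12, P2, P5, P7, P8, P9}
9. P10@(2, 1) — -y/+y all obstructed ⇒ blocked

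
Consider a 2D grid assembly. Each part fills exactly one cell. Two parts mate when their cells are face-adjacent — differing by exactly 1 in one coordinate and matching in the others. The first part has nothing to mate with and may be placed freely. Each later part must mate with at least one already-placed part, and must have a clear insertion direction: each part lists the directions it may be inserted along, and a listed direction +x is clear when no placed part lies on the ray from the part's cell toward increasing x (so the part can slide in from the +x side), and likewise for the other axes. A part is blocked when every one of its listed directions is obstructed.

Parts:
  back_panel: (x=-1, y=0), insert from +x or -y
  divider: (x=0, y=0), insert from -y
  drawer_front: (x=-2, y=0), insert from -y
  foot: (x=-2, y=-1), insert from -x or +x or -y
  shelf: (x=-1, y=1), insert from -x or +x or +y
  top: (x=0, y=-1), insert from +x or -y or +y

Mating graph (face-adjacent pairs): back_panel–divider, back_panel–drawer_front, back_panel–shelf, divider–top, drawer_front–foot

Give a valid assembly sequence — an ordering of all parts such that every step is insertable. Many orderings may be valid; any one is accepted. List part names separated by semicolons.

1. back_panel@(-1, 0) [+x clear] — {back_panel}
2. drawer_front@(-2, 0) [-y clear] — {back_panel, drawer_front}
3. foot@(-2, -1) [-x clear] — {back_panel, drawer_front, foot}
4. shelf@(-1, 1) [-x clear] — {back_panel, drawer_front, foot, shelf}
5. divider@(0, 0) [-y clear] — {back_panel, divider, drawer_front, foot, shelf}
6. top@(0, -1) [+x clear] — {back_panel, divider, drawer_front, foot, shelf, top}

back_panel; drawer_front; foot; shelf; divider; top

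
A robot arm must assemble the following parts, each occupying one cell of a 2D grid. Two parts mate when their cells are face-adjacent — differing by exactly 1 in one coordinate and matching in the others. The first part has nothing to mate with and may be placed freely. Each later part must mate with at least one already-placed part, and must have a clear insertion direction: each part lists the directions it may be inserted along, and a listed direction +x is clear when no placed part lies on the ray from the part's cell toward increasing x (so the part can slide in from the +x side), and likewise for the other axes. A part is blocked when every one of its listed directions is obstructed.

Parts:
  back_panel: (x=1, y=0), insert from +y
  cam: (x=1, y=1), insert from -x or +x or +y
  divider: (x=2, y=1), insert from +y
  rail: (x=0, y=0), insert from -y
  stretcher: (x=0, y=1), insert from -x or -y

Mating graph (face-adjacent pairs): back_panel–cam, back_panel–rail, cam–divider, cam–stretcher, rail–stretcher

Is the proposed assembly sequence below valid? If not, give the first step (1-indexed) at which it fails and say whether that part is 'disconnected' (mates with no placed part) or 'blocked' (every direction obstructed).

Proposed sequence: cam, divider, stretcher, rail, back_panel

Invalid at step 5 (blocked)

1. cam@(1, 1) [-x clear] — {cam}
2. divider@(2, 1) [+y clear] — {cam, divider}
3. stretcher@(0, 1) [-x clear] — {cam, divider, stretcher}
4. rail@(0, 0) [-y clear] — {cam, divider, rail, stretcher}
5. back_panel@(1, 0) — +y all obstructed ⇒ blocked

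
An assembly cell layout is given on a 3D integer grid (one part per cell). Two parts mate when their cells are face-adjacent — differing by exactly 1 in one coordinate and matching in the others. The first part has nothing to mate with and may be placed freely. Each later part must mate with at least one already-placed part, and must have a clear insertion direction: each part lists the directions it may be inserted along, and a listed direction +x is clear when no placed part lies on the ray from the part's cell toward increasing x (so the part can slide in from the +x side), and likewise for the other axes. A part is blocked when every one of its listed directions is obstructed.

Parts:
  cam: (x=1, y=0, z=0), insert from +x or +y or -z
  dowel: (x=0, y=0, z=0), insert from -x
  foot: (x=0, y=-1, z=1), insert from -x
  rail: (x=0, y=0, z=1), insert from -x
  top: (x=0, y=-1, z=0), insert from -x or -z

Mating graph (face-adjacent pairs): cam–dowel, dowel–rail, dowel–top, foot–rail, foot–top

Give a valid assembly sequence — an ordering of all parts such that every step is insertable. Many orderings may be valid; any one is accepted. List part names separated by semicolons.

dowel; top; cam; foot; rail

1. dowel@(0, 0, 0) [-x clear] — {dowel}
2. top@(0, -1, 0) [-x clear] — {dowel, top}
3. cam@(1, 0, 0) [+x clear] — {cam, dowel, top}
4. foot@(0, -1, 1) [-x clear] — {cam, dowel, foot, top}
5. rail@(0, 0, 1) [-x clear] — {cam, dowel, foot, rail, top}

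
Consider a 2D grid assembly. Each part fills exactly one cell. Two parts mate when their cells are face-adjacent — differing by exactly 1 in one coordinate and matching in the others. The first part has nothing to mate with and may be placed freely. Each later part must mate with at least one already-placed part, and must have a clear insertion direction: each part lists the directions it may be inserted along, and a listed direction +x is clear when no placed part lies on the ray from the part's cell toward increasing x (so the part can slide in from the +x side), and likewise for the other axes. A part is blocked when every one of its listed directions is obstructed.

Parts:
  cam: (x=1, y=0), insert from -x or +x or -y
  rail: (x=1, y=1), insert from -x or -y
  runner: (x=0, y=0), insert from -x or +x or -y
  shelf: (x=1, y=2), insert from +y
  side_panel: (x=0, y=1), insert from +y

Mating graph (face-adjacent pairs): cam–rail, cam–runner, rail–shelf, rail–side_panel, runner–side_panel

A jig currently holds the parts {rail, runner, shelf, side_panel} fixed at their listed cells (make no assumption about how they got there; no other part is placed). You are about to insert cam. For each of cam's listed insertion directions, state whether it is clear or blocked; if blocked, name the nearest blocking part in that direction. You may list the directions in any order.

-x: nearest on ray is runner@(0, 0) ⇒ blocked
+x: ray from cam(1, 0) has no placed part ⇒ clear
-y: ray from cam(1, 0) has no placed part ⇒ clear

+x: clear; -x: blocked by runner; -y: clear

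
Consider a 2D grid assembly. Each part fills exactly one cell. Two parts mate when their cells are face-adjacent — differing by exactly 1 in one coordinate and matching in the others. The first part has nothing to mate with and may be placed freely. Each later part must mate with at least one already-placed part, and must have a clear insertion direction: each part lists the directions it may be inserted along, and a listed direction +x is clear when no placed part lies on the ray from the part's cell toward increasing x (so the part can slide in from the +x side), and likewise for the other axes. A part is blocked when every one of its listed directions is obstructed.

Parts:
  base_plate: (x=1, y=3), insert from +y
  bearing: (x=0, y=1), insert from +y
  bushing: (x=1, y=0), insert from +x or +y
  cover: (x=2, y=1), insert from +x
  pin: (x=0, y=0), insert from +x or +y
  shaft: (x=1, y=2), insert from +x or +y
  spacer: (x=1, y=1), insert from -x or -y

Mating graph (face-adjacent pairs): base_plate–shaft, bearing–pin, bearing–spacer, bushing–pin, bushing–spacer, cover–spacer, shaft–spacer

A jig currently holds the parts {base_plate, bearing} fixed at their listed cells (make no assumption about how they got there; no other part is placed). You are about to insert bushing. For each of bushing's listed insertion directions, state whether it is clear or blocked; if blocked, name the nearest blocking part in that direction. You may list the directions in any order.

+x: ray from bushing(1, 0) has no placed part ⇒ clear
+y: nearest on ray is base_plate@(1, 3) ⇒ blocked

+x: clear; +y: blocked by base_plate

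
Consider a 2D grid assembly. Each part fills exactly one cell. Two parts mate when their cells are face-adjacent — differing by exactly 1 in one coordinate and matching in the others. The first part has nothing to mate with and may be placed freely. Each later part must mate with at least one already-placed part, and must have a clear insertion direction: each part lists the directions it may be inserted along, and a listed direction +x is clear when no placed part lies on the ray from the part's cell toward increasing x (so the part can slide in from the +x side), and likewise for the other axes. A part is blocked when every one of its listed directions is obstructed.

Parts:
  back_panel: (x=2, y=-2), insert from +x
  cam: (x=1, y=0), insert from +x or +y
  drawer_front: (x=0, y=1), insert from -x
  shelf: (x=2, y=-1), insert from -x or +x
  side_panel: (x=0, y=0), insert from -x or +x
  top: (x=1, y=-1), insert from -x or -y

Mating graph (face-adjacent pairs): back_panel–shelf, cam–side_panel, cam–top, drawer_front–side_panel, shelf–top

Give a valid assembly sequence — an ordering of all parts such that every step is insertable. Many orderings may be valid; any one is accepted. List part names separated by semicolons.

1. shelf@(2, -1) [-x clear] — {shelf}
2. top@(1, -1) [-x clear] — {shelf, top}
3. cam@(1, 0) [+x clear] — {cam, shelf, top}
4. side_panel@(0, 0) [-x clear] — {cam, shelf, side_panel, top}
5. drawer_front@(0, 1) [-x clear] — {cam, drawer_front, shelf, side_panel, top}
6. back_panel@(2, -2) [+x clear] — {back_panel, cam, drawer_front, shelf, side_panel, top}

shelf; top; cam; side_panel; drawer_front; back_panel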